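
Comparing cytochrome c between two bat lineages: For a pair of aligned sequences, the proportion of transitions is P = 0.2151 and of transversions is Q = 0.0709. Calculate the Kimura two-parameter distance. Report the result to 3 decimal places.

0.386

Under the Kimura two-parameter model, d = −½ ln(1 − 2P − Q) − ¼ ln(1 − 2Q).
1 − 2P − Q = 0.4989, giving −½ ln(0.4989) = 0.347675.
1 − 2Q = 0.8582, giving −¼ ln(0.8582) = 0.038230.
d = 0.347675 + 0.038230 = 0.385905.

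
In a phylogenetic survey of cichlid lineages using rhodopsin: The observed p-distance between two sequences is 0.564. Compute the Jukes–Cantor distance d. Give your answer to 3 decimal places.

1.046

d = −(3/4) ln(1 − 4p/3) = −0.75 ln(1 − 0.752) = −0.75 ln(0.248)
  = −0.75 × (-1.394327) = 1.045745 substitutions/site.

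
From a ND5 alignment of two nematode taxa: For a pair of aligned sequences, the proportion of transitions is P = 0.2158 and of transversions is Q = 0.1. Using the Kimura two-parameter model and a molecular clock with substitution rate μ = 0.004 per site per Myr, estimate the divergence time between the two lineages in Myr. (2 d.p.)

54.38

Under the Kimura two-parameter model, d = −½ ln(1 − 2P − Q) − ¼ ln(1 − 2Q).
1 − 2P − Q = 0.4684, giving −½ ln(0.4684) = 0.379216.
1 − 2Q = 0.8, giving −¼ ln(0.8) = 0.055786.
d = 0.379216 + 0.055786 = 0.435002.
Under a molecular clock d = 2μt, so t = d/(2μ) = 0.435002 / (2 × 0.004) = 54.38 Myr.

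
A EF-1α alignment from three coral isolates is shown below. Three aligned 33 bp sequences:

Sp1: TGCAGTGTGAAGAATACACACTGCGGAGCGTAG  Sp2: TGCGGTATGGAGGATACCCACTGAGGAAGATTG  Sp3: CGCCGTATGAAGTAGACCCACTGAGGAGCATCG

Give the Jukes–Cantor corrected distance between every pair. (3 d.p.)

Sp1–Sp2: 10/33 sites differ → p ≈ 0.30303, d = −0.75 ln(1 − 0.40404) = 0.388186 ≈ 0.388.
Sp1–Sp3: 9/33 sites differ → p ≈ 0.272727, d = −0.75 ln(1 − 0.363636) = 0.338988 ≈ 0.339.
Sp2–Sp3: 8/33 sites differ → p ≈ 0.242424, d = −0.75 ln(1 − 0.323232) = 0.292820 ≈ 0.293.

d(Sp1,Sp2) = 0.388, d(Sp1,Sp3) = 0.339, d(Sp2,Sp3) = 0.293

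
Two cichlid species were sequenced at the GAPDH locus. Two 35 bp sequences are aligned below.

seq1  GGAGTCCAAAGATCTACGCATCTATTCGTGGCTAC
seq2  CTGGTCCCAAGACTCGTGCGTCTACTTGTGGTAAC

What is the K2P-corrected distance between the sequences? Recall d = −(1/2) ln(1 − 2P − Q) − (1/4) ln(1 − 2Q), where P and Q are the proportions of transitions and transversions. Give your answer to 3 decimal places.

0.644

Of 35 sites, 10 differences are transitions and 4 are transversions, so P = 10/35 ≈ 0.285714 and Q = 4/35 ≈ 0.114286.
Under the Kimura two-parameter model, d = −½ ln(1 − 2P − Q) − ¼ ln(1 − 2Q).
1 − 2P − Q = 0.314286, giving −½ ln(0.314286) = 0.578726.
1 − 2Q = 0.771428, giving −¼ ln(0.771428) = 0.064878.
d = 0.578726 + 0.064878 = 0.643604.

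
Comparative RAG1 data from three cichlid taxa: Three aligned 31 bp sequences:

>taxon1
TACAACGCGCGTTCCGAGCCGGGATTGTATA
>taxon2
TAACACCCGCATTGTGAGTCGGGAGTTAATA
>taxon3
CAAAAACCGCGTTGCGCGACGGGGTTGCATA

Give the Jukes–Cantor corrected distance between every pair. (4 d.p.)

d(taxon1,taxon2) = 0.4217, d(taxon1,taxon3) = 0.3672, d(taxon2,taxon3) = 0.4806

taxon1–taxon2: 10/31 sites differ → p ≈ 0.322581, d = −0.75 ln(1 − 0.430108) = 0.421731 ≈ 0.4217.
taxon1–taxon3: 9/31 sites differ → p ≈ 0.290323, d = −0.75 ln(1 − 0.387097) = 0.367161 ≈ 0.3672.
taxon2–taxon3: 11/31 sites differ → p ≈ 0.354839, d = −0.75 ln(1 − 0.473119) = 0.480585 ≈ 0.4806.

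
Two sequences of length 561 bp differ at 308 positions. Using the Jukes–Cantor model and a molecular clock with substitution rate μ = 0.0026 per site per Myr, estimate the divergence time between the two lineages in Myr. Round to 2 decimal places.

189.93

p = 308/561 ≈ 0.54902.
d = −(3/4) ln(1 − 4p/3) = −0.75 ln(1 − 0.732027) = −0.75 ln(0.267973)
  = −0.75 × (-1.316869) = 0.987652 substitutions/site.
Under a molecular clock d = 2μt, so t = d/(2μ) = 0.987652 / (2 × 0.0026) = 189.93 Myr.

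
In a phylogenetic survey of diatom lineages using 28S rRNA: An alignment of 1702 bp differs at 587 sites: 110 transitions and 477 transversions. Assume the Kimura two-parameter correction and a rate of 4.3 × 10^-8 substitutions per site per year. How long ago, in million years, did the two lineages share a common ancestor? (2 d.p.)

P = 110/1702 ≈ 0.06463 and Q = 477/1702 ≈ 0.280259.
Under the Kimura two-parameter model, d = −½ ln(1 − 2P − Q) − ¼ ln(1 − 2Q).
1 − 2P − Q = 0.590481, giving −½ ln(0.590481) = 0.263409.
1 − 2Q = 0.439482, giving −¼ ln(0.439482) = 0.205540.
d = 0.263409 + 0.205540 = 0.468949.
Under a molecular clock d = 2μt, so t = d/(2μ) = 0.468949 / (2 × 4.3 × 10^-8) = 5.45 million years.

5.45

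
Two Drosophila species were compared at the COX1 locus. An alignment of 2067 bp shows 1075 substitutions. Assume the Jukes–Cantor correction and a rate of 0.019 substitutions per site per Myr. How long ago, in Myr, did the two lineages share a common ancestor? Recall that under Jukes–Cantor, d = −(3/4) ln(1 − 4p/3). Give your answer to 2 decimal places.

23.34

p = 1075/2067 ≈ 0.520077.
d = −(3/4) ln(1 − 4p/3) = −0.75 ln(1 − 0.693436) = −0.75 ln(0.306564)
  = −0.75 × (-1.182329) = 0.886747 substitutions/site.
Under a molecular clock d = 2μt, so t = d/(2μ) = 0.886747 / (2 × 0.019) = 23.34 Myr.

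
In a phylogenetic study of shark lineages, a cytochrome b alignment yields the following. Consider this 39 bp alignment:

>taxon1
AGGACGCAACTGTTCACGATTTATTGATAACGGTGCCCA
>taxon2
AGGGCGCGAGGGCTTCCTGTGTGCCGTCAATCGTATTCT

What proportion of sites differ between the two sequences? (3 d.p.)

The sequences differ at 21 of 39 positions.
p = 21/39 = 0.538461… ≈ 0.538 (to 3 d.p.).

0.538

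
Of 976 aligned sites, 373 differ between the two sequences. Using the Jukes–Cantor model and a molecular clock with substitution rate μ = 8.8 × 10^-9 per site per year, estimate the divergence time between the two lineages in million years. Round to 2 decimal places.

p = 373/976 ≈ 0.382172.
d = −(3/4) ln(1 − 4p/3) = −0.75 ln(1 − 0.509563) = −0.75 ln(0.490437)
  = −0.75 × (-0.712458) = 0.534344 substitutions/site.
Under a molecular clock d = 2μt, so t = d/(2μ) = 0.534344 / (2 × 8.8 × 10^-9) = 30.36 million years.

30.36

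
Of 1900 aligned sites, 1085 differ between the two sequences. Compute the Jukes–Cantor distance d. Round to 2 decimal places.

1.07

p = 1085/1900 ≈ 0.571053.
d = −(3/4) ln(1 − 4p/3) = −0.75 ln(1 − 0.761404) = −0.75 ln(0.238596)
  = −0.75 × (-1.432984) = 1.074738 substitutions/site.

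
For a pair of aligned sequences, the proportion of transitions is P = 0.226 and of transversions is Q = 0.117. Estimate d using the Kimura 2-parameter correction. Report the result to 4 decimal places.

Under the Kimura two-parameter model, d = −½ ln(1 − 2P − Q) − ¼ ln(1 − 2Q).
1 − 2P − Q = 0.431, giving −½ ln(0.431) = 0.420824.
1 − 2Q = 0.766, giving −¼ ln(0.766) = 0.066643.
d = 0.420824 + 0.066643 = 0.487467.

0.4875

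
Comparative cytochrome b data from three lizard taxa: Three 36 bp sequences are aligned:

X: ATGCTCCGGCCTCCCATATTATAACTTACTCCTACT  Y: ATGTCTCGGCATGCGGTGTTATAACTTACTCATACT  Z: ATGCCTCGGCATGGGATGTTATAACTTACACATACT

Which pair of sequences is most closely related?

Y and Z

X–Y: 9/36 differ, p = 0.250, d = 0.304.
X–Z: 9/36 differ, p = 0.250, d = 0.304.
Y–Z: 4/36 differ, p = 0.111, d = 0.120.
The smallest distance is between Y and Z.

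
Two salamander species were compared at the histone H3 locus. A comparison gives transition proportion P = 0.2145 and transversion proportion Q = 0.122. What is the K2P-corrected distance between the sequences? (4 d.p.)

Under the Kimura two-parameter model, d = −½ ln(1 − 2P − Q) − ¼ ln(1 − 2Q).
1 − 2P − Q = 0.449, giving −½ ln(0.449) = 0.400366.
1 − 2Q = 0.756, giving −¼ ln(0.756) = 0.069928.
d = 0.400366 + 0.069928 = 0.470294.

0.4703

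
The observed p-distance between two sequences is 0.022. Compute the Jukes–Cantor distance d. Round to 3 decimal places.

0.022

d = −(3/4) ln(1 − 4p/3) = −0.75 ln(1 − 0.029333) = −0.75 ln(0.970667)
  = −0.75 × (-0.029772) = 0.022329 substitutions/site.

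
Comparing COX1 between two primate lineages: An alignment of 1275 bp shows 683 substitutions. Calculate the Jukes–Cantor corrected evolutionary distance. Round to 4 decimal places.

p = 683/1275 ≈ 0.535686.
d = −(3/4) ln(1 − 4p/3) = −0.75 ln(1 − 0.714248) = −0.75 ln(0.285752)
  = −0.75 × (-1.252631) = 0.939473 substitutions/site.

0.9395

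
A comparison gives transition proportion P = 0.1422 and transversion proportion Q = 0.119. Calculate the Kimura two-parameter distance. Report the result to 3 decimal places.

0.326

Under the Kimura two-parameter model, d = −½ ln(1 − 2P − Q) − ¼ ln(1 − 2Q).
1 − 2P − Q = 0.5966, giving −½ ln(0.5966) = 0.258254.
1 − 2Q = 0.762, giving −¼ ln(0.762) = 0.067952.
d = 0.258254 + 0.067952 = 0.326206.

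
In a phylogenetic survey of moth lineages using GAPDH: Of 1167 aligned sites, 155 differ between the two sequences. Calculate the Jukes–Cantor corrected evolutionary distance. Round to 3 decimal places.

p = 155/1167 ≈ 0.132819.
d = −(3/4) ln(1 − 4p/3) = −0.75 ln(1 − 0.177092) = −0.75 ln(0.822908)
  = −0.75 × (-0.194911) = 0.146183 substitutions/site.

0.146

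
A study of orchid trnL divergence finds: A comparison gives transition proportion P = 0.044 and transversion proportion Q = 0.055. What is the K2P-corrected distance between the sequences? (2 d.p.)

0.11

Under the Kimura two-parameter model, d = −½ ln(1 − 2P − Q) − ¼ ln(1 − 2Q).
1 − 2P − Q = 0.857, giving −½ ln(0.857) = 0.077159.
1 − 2Q = 0.89, giving −¼ ln(0.89) = 0.029133.
d = 0.077159 + 0.029133 = 0.106292.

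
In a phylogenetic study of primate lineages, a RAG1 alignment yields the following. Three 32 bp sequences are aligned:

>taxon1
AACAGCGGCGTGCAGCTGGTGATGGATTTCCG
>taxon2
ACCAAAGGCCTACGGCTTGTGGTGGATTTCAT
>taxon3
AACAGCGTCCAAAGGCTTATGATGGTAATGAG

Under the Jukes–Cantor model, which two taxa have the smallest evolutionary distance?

taxon1 and taxon2

taxon1–taxon2: 10/32 differ, p = 0.313, d = 0.404.
taxon1–taxon3: 13/32 differ, p = 0.406, d = 0.585.
taxon2–taxon3: 13/32 differ, p = 0.406, d = 0.585.
The smallest distance is between taxon1 and taxon2.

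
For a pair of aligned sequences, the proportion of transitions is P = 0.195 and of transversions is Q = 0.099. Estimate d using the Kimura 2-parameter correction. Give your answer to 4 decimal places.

0.3909

Under the Kimura two-parameter model, d = −½ ln(1 − 2P − Q) − ¼ ln(1 − 2Q).
1 − 2P − Q = 0.511, giving −½ ln(0.511) = 0.335693.
1 − 2Q = 0.802, giving −¼ ln(0.802) = 0.055162.
d = 0.335693 + 0.055162 = 0.390855.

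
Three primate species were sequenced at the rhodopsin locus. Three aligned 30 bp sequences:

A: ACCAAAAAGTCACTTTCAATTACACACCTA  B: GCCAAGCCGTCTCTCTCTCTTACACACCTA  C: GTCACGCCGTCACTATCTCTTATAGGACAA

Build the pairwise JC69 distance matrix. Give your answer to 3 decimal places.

d(A,B) = 0.330, d(A,C) = 0.730, d(B,C) = 0.383

A–B: 8/30 sites differ → p ≈ 0.266667, d = −0.75 ln(1 − 0.355556) = 0.329526 ≈ 0.330.
A–C: 14/30 sites differ → p ≈ 0.466667, d = −0.75 ln(1 − 0.622223) = 0.730088 ≈ 0.730.
B–C: 9/30 sites differ → p = 0.3, d = −0.75 ln(1 − 0.4) = 0.383119 ≈ 0.383.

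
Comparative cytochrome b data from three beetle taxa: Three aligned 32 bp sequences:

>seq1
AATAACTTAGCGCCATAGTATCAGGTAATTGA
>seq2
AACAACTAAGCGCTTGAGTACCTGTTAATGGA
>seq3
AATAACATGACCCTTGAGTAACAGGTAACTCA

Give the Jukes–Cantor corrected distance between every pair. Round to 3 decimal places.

seq1–seq2: 9/32 sites differ → p = 0.28125, d = −0.75 ln(1 − 0.375) = 0.352503 ≈ 0.353.
seq1–seq3: 10/32 sites differ → p = 0.3125, d = −0.75 ln(1 − 0.416667) = 0.404248 ≈ 0.404.
seq2–seq3: 12/32 sites differ → p = 0.375, d = −0.75 ln(1 − 0.5) = 0.519860 ≈ 0.520.

d(seq1,seq2) = 0.353, d(seq1,seq3) = 0.404, d(seq2,seq3) = 0.520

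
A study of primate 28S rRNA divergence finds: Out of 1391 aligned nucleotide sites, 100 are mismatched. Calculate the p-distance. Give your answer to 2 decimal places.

p = 100/1391 = 0.071890… ≈ 0.07 (to 2 d.p.).

0.07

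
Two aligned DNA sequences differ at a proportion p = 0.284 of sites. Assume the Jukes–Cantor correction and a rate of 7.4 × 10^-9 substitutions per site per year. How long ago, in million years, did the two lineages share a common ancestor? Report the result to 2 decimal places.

24.12

d = −(3/4) ln(1 − 4p/3) = −0.75 ln(1 − 0.378667) = −0.75 ln(0.621333)
  = −0.75 × (-0.475888) = 0.356916 substitutions/site.
Under a molecular clock d = 2μt, so t = d/(2μ) = 0.356916 / (2 × 7.4 × 10^-9) = 24.12 million years.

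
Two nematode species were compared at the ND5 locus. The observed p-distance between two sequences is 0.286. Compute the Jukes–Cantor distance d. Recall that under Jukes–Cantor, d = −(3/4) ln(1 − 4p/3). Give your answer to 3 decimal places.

d = −(3/4) ln(1 − 4p/3) = −0.75 ln(1 − 0.381333) = −0.75 ln(0.618667)
  = −0.75 × (-0.480188) = 0.360141 substitutions/site.

0.360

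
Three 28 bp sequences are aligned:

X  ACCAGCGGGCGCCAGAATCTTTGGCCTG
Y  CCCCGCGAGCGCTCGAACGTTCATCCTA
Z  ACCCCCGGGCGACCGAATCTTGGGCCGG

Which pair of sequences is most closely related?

X–Y: 11/28 differ, p = 0.393, d = 0.556.
X–Z: 6/28 differ, p = 0.214, d = 0.252.
Y–Z: 12/28 differ, p = 0.429, d = 0.635.
The smallest distance is between X and Z.

X and Z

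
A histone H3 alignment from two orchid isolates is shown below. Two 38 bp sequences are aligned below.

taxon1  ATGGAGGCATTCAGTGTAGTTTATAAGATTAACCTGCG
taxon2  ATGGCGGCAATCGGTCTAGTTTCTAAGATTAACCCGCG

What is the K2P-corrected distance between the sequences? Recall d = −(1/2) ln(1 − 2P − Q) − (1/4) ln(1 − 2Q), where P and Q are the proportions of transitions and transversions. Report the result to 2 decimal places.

Of 38 sites, 2 differences are transitions and 4 are transversions, so P = 2/38 ≈ 0.052632 and Q = 4/38 ≈ 0.105263.
Under the Kimura two-parameter model, d = −½ ln(1 − 2P − Q) − ¼ ln(1 − 2Q).
1 − 2P − Q = 0.789473, giving −½ ln(0.789473) = 0.118195.
1 − 2Q = 0.789474, giving −¼ ln(0.789474) = 0.059097.
d = 0.118195 + 0.059097 = 0.177292.

0.18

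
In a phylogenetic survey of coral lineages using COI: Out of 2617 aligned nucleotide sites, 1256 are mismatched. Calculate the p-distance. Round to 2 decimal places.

0.48

p = 1256/2617 = 0.479938… ≈ 0.48 (to 2 d.p.).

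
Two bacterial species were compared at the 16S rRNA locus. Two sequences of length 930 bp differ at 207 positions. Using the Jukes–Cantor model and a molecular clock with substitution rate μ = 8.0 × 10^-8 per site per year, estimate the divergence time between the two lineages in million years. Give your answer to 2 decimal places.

p = 207/930 ≈ 0.222581.
d = −(3/4) ln(1 − 4p/3) = −0.75 ln(1 − 0.296775) = −0.75 ln(0.703225)
  = −0.75 × (-0.352078) = 0.264059 substitutions/site.
Under a molecular clock d = 2μt, so t = d/(2μ) = 0.264059 / (2 × 8.0 × 10^-8) = 1.65 million years.

1.65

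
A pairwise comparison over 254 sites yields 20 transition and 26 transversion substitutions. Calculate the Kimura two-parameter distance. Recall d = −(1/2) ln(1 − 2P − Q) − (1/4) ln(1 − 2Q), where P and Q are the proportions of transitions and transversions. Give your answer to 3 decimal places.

P = 20/254 ≈ 0.07874 and Q = 26/254 ≈ 0.102362.
Under the Kimura two-parameter model, d = −½ ln(1 − 2P − Q) − ¼ ln(1 − 2Q).
1 − 2P − Q = 0.740158, giving −½ ln(0.740158) = 0.150446.
1 − 2Q = 0.795276, giving −¼ ln(0.795276) = 0.057267.
d = 0.150446 + 0.057267 = 0.207713.

0.208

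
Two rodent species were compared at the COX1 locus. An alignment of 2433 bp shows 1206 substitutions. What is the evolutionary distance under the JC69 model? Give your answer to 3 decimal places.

0.811

p = 1206/2433 ≈ 0.495684.
d = −(3/4) ln(1 − 4p/3) = −0.75 ln(1 − 0.660912) = −0.75 ln(0.339088)
  = −0.75 × (-1.081496) = 0.811122 substitutions/site.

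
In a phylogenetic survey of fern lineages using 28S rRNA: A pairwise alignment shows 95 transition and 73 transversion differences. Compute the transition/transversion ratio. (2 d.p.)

R = 95/73 = 1.301369… ≈ 1.30 (to 2 d.p.).

1.30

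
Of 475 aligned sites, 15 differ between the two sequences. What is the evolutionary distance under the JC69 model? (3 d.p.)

0.032

p = 15/475 ≈ 0.031579.
d = −(3/4) ln(1 − 4p/3) = −0.75 ln(1 − 0.042105) = −0.75 ln(0.957895)
  = −0.75 × (-0.043017) = 0.032263 substitutions/site.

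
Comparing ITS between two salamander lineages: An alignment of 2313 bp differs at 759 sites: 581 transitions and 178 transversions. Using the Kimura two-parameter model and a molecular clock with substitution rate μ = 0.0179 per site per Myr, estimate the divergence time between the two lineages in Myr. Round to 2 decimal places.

13.26

P = 581/2313 ≈ 0.251189 and Q = 178/2313 ≈ 0.076956.
Under the Kimura two-parameter model, d = −½ ln(1 − 2P − Q) − ¼ ln(1 − 2Q).
1 − 2P − Q = 0.420666, giving −½ ln(0.420666) = 0.432958.
1 − 2Q = 0.846088, giving −¼ ln(0.846088) = 0.041783.
d = 0.432958 + 0.041783 = 0.474741.
Under a molecular clock d = 2μt, so t = d/(2μ) = 0.474741 / (2 × 0.0179) = 13.26 Myr.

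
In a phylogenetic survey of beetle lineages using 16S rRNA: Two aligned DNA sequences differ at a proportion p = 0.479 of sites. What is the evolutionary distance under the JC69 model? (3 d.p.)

d = −(3/4) ln(1 − 4p/3) = −0.75 ln(1 − 0.638667) = −0.75 ln(0.361333)
  = −0.75 × (-1.017955) = 0.763466 substitutions/site.

0.763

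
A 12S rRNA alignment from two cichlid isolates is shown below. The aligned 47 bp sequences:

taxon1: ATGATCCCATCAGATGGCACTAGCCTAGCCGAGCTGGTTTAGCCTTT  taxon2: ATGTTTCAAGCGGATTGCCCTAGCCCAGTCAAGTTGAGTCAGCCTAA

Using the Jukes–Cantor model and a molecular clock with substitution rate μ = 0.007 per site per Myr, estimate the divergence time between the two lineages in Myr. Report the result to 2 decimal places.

The sequences differ at 16 of 47 sites, so p = 16/47 ≈ 0.340426.
d = −(3/4) ln(1 − 4p/3) = −0.75 ln(1 − 0.453901) = −0.75 ln(0.546099)
  = −0.75 × (-0.604955) = 0.453716 substitutions/site.
Under a molecular clock d = 2μt, so t = d/(2μ) = 0.453716 / (2 × 0.007) = 32.41 Myr.

32.41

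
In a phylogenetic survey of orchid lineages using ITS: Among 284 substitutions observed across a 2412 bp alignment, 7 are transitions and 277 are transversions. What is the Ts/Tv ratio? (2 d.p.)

0.03

R = 7/277 = 0.025270… ≈ 0.03 (to 2 d.p.).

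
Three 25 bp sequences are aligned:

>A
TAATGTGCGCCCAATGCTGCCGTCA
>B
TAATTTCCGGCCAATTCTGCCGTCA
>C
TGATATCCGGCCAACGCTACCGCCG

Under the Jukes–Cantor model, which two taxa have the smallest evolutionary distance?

A–B: 4/25 differ, p = 0.160, d = 0.180.
A–C: 8/25 differ, p = 0.320, d = 0.417.
B–C: 7/25 differ, p = 0.280, d = 0.351.
The smallest distance is between A and B.

A and B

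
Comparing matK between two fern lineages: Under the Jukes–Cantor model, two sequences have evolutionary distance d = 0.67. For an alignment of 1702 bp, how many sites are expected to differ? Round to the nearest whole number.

Invert JC69: p = (3/4)(1 − e^(−4d/3)) = 0.75 × (1 − e^(-0.893333)) = 0.75 × (1 − 0.409289) = 0.443033.
Expected differing sites = pL ≈ 0.443033 × 1702 = 754.042166 ≈ 754.

754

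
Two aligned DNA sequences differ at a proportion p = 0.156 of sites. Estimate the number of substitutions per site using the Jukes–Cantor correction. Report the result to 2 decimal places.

0.17

d = −(3/4) ln(1 − 4p/3) = −0.75 ln(1 − 0.208) = −0.75 ln(0.792)
  = −0.75 × (-0.233194) = 0.174896 substitutions/site.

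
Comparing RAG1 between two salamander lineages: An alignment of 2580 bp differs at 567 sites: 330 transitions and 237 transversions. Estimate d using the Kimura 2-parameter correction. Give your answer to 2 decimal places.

P = 330/2580 ≈ 0.127907 and Q = 237/2580 ≈ 0.09186.
Under the Kimura two-parameter model, d = −½ ln(1 − 2P − Q) − ¼ ln(1 − 2Q).
1 − 2P − Q = 0.652326, giving −½ ln(0.652326) = 0.213605.
1 − 2Q = 0.81628, giving −¼ ln(0.81628) = 0.050749.
d = 0.213605 + 0.050749 = 0.264354.

0.26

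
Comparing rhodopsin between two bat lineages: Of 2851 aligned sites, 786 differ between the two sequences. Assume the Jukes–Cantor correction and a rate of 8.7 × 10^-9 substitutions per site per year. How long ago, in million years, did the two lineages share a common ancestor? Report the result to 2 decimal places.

19.75

p = 786/2851 ≈ 0.275693.
d = −(3/4) ln(1 − 4p/3) = −0.75 ln(1 − 0.367591) = −0.75 ln(0.632409)
  = −0.75 × (-0.458219) = 0.343664 substitutions/site.
Under a molecular clock d = 2μt, so t = d/(2μ) = 0.343664 / (2 × 8.7 × 10^-9) = 19.75 million years.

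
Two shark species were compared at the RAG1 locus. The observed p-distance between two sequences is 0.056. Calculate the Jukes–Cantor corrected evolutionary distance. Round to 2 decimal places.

d = −(3/4) ln(1 − 4p/3) = −0.75 ln(1 − 0.074667) = −0.75 ln(0.925333)
  = −0.75 × (-0.077602) = 0.058202 substitutions/site.

0.06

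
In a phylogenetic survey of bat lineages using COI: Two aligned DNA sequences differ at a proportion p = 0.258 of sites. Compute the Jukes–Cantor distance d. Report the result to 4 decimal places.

d = −(3/4) ln(1 − 4p/3) = −0.75 ln(1 − 0.344) = −0.75 ln(0.656)
  = −0.75 × (-0.421594) = 0.316196 substitutions/site.

0.3162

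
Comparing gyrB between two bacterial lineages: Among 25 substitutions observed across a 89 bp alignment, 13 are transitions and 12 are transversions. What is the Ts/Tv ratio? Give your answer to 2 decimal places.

1.08

R = 13/12 = 1.083333… ≈ 1.08 (to 2 d.p.).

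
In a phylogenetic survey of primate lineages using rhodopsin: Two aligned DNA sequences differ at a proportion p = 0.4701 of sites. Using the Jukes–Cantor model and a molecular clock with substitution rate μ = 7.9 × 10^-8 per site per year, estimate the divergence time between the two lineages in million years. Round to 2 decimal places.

4.68

d = −(3/4) ln(1 − 4p/3) = −0.75 ln(1 − 0.6268) = −0.75 ln(0.3732)
  = −0.75 × (-0.985641) = 0.739231 substitutions/site.
Under a molecular clock d = 2μt, so t = d/(2μ) = 0.739231 / (2 × 7.9 × 10^-8) = 4.68 million years.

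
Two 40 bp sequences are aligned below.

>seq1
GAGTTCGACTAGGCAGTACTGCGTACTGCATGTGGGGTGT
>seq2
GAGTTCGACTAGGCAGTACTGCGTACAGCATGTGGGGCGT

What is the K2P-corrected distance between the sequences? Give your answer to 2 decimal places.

0.05

Of 40 sites, 1 differences are transitions and 1 are transversions, so P = 1/40 = 0.025 and Q = 1/40 = 0.025.
Under the Kimura two-parameter model, d = −½ ln(1 − 2P − Q) − ¼ ln(1 − 2Q).
1 − 2P − Q = 0.925, giving −½ ln(0.925) = 0.038981.
1 − 2Q = 0.95, giving −¼ ln(0.95) = 0.012823.
d = 0.038981 + 0.012823 = 0.051804.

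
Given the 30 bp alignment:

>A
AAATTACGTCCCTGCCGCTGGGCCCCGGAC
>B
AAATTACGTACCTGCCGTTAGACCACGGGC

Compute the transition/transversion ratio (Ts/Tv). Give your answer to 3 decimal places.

Transitions are A↔G and C↔T; transversions are all other mismatches.
Transitions: 4. Transversions: 2.
R = 4/2 = 2.000.

2.000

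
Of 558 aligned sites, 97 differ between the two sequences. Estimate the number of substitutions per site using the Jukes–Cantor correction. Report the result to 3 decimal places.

p = 97/558 ≈ 0.173835.
d = −(3/4) ln(1 − 4p/3) = −0.75 ln(1 − 0.23178) = −0.75 ln(0.76822)
  = −0.75 × (-0.263679) = 0.197759 substitutions/site.

0.198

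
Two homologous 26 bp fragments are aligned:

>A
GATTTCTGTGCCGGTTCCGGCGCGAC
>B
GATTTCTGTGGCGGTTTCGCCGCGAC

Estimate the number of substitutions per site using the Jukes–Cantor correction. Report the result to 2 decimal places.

The sequences differ at 3 of 26 sites (11, 17, 20), so p = 3/26 ≈ 0.115385.
d = −(3/4) ln(1 − 4p/3) = −0.75 ln(1 − 0.153847) = −0.75 ln(0.846153)
  = −0.75 × (-0.167055) = 0.125291 substitutions/site.

0.13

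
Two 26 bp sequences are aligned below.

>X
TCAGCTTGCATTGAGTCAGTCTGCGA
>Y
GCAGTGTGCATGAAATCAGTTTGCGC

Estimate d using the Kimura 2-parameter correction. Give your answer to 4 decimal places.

0.4015

Of 26 sites, 4 differences are transitions and 4 are transversions, so P = 4/26 ≈ 0.153846 and Q = 4/26 ≈ 0.153846.
Under the Kimura two-parameter model, d = −½ ln(1 − 2P − Q) − ¼ ln(1 − 2Q).
1 − 2P − Q = 0.538462, giving −½ ln(0.538462) = 0.309519.
1 − 2Q = 0.692308, giving −¼ ln(0.692308) = 0.091931.
d = 0.309519 + 0.091931 = 0.401450.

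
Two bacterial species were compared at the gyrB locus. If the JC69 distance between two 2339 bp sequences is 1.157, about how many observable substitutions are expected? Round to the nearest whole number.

Invert JC69: p = (3/4)(1 − e^(−4d/3)) = 0.75 × (1 − e^(-1.542667)) = 0.75 × (1 − 0.213810) = 0.589643.
Expected differing sites = pL ≈ 0.589643 × 2339 = 1379.174977 ≈ 1379.

1379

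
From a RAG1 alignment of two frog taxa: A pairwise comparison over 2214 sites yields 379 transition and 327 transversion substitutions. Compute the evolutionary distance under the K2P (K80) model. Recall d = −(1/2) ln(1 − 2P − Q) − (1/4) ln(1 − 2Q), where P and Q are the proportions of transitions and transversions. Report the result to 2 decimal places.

0.42

P = 379/2214 ≈ 0.171183 and Q = 327/2214 ≈ 0.147696.
Under the Kimura two-parameter model, d = −½ ln(1 − 2P − Q) − ¼ ln(1 − 2Q).
1 − 2P − Q = 0.509938, giving −½ ln(0.509938) = 0.336733.
1 − 2Q = 0.704608, giving −¼ ln(0.704608) = 0.087528.
d = 0.336733 + 0.087528 = 0.424261.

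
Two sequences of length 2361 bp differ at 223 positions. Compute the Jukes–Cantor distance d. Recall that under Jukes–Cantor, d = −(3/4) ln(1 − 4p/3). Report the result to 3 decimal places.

p = 223/2361 ≈ 0.094452.
d = −(3/4) ln(1 − 4p/3) = −0.75 ln(1 − 0.125936) = −0.75 ln(0.874064)
  = −0.75 × (-0.134602) = 0.100952 substitutions/site.

0.101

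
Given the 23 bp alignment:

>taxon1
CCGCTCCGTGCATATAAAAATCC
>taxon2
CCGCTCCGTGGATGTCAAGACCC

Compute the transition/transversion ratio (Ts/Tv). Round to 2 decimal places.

1.50

Transitions are A↔G and C↔T; transversions are all other mismatches.
Transitions: 3. Transversions: 2.
R = 3/2 = 1.50.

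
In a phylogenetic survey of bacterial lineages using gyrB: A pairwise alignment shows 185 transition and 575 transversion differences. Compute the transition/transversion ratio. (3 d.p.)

R = 185/575 = 0.321739… ≈ 0.322 (to 3 d.p.).

0.322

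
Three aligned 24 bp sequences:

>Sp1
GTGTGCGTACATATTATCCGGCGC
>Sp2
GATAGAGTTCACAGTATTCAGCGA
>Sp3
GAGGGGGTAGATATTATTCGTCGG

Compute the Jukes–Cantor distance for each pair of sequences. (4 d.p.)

d(Sp1,Sp2) = 0.6082, d(Sp1,Sp3) = 0.3694, d(Sp2,Sp3) = 0.6082

Sp1–Sp2: 10/24 sites differ → p ≈ 0.416667, d = −0.75 ln(1 − 0.555556) = 0.608198 ≈ 0.6082.
Sp1–Sp3: 7/24 sites differ → p ≈ 0.291667, d = −0.75 ln(1 − 0.388889) = 0.369358 ≈ 0.3694.
Sp2–Sp3: 10/24 sites differ → p ≈ 0.416667, d = −0.75 ln(1 − 0.555556) = 0.608198 ≈ 0.6082.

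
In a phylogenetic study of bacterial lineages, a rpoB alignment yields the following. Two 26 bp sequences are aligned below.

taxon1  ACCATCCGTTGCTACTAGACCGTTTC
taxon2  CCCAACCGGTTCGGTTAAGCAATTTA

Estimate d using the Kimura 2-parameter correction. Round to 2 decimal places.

0.72

Of 26 sites, 5 differences are transitions and 7 are transversions, so P = 5/26 ≈ 0.192308 and Q = 7/26 ≈ 0.269231.
Under the Kimura two-parameter model, d = −½ ln(1 − 2P − Q) − ¼ ln(1 − 2Q).
1 − 2P − Q = 0.346153, giving −½ ln(0.346153) = 0.530437.
1 − 2Q = 0.461538, giving −¼ ln(0.461538) = 0.193298.
d = 0.530437 + 0.193298 = 0.723735.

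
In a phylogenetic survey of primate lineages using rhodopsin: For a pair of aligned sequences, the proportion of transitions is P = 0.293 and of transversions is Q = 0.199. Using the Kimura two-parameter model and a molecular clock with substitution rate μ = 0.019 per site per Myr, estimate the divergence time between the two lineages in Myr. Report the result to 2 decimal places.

23.56

Under the Kimura two-parameter model, d = −½ ln(1 − 2P − Q) − ¼ ln(1 − 2Q).
1 − 2P − Q = 0.215, giving −½ ln(0.215) = 0.768559.
1 − 2Q = 0.602, giving −¼ ln(0.602) = 0.126874.
d = 0.768559 + 0.126874 = 0.895433.
Under a molecular clock d = 2μt, so t = d/(2μ) = 0.895433 / (2 × 0.019) = 23.56 Myr.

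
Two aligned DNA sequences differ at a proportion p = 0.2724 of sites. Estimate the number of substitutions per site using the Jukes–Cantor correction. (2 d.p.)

0.34

d = −(3/4) ln(1 − 4p/3) = −0.75 ln(1 − 0.3632) = −0.75 ln(0.6368)
  = −0.75 × (-0.451300) = 0.338475 substitutions/site.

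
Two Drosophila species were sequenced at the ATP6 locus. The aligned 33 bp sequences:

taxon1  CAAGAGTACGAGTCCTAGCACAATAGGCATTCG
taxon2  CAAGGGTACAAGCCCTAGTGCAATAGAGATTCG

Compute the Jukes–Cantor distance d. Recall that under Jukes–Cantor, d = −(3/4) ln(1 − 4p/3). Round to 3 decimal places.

0.249

The sequences differ at 7 of 33 sites (5, 10, 13, 19, 20, 27, 28), so p = 7/33 ≈ 0.212121.
d = −(3/4) ln(1 − 4p/3) = −0.75 ln(1 − 0.282828) = −0.75 ln(0.717172)
  = −0.75 × (-0.332440) = 0.249330 substitutions/site.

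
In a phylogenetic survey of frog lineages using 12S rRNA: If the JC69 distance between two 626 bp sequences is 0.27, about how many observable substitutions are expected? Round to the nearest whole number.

Invert JC69: p = (3/4)(1 − e^(−4d/3)) = 0.75 × (1 − e^(-0.36)) = 0.75 × (1 − 0.697676) = 0.226743.
Expected differing sites = pL ≈ 0.226743 × 626 = 141.941118 ≈ 142.

142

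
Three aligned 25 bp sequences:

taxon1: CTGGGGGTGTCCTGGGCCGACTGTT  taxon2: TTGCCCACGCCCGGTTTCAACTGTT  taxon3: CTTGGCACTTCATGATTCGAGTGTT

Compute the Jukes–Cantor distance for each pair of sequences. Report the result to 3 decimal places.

taxon1–taxon2: 12/25 sites differ → p = 0.48, d = −0.75 ln(1 − 0.64) = 0.766238 ≈ 0.766.
taxon1–taxon3: 10/25 sites differ → p = 0.4, d = −0.75 ln(1 − 0.533333) = 0.571605 ≈ 0.572.
taxon2–taxon3: 11/25 sites differ → p = 0.44, d = −0.75 ln(1 − 0.586667) = 0.662626 ≈ 0.663.

d(taxon1,taxon2) = 0.766, d(taxon1,taxon3) = 0.572, d(taxon2,taxon3) = 0.663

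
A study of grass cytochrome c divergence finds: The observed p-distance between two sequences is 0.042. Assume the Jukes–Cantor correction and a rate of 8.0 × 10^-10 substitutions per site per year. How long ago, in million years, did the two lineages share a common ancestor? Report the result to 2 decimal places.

27.01

d = −(3/4) ln(1 − 4p/3) = −0.75 ln(1 − 0.056) = −0.75 ln(0.944)
  = −0.75 × (-0.057629) = 0.043222 substitutions/site.
Under a molecular clock d = 2μt, so t = d/(2μ) = 0.043222 / (2 × 8.0 × 10^-10) = 27.01 million years.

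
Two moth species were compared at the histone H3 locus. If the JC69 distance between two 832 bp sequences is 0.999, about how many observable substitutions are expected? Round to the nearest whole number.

459

Invert JC69: p = (3/4)(1 − e^(−4d/3)) = 0.75 × (1 − e^(-1.332)) = 0.75 × (1 − 0.263949) = 0.552038.
Expected differing sites = pL ≈ 0.552038 × 832 = 459.295616 ≈ 459.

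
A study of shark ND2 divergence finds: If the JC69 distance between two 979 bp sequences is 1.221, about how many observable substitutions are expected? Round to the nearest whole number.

Invert JC69: p = (3/4)(1 − e^(−4d/3)) = 0.75 × (1 − e^(-1.628)) = 0.75 × (1 − 0.196322) = 0.602759.
Expected differing sites = pL ≈ 0.602759 × 979 = 590.101061 ≈ 590.

590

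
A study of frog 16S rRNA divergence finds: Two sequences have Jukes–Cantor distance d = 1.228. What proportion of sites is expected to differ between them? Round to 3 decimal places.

0.604

p = (3/4)(1 − e^(−4d/3)) = 0.75 × (1 − e^(-1.637333)) = 0.75 × (1 − 0.194498) = 0.604127.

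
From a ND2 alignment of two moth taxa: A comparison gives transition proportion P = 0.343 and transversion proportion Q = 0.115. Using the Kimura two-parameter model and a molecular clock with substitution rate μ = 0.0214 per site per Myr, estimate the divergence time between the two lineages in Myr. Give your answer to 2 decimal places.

20.39

Under the Kimura two-parameter model, d = −½ ln(1 − 2P − Q) − ¼ ln(1 − 2Q).
1 − 2P − Q = 0.199, giving −½ ln(0.199) = 0.807225.
1 − 2Q = 0.77, giving −¼ ln(0.77) = 0.065341.
d = 0.807225 + 0.065341 = 0.872566.
Under a molecular clock d = 2μt, so t = d/(2μ) = 0.872566 / (2 × 0.0214) = 20.39 Myr.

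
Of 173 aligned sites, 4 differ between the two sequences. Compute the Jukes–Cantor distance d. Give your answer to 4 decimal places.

p = 4/173 ≈ 0.023121.
d = −(3/4) ln(1 − 4p/3) = −0.75 ln(1 − 0.030828) = −0.75 ln(0.969172)
  = −0.75 × (-0.031313) = 0.023485 substitutions/site.

0.0235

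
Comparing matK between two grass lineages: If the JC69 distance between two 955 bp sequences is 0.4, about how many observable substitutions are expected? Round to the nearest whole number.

296

Invert JC69: p = (3/4)(1 − e^(−4d/3)) = 0.75 × (1 − e^(-0.533333)) = 0.75 × (1 − 0.586646) = 0.310016.
Expected differing sites = pL ≈ 0.310016 × 955 = 296.06528 ≈ 296.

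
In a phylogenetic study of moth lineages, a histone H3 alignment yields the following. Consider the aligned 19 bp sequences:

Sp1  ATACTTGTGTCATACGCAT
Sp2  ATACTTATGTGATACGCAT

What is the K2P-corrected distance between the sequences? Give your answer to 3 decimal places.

0.114

Of 19 sites, 1 differences are transitions and 1 are transversions, so P = 1/19 ≈ 0.052632 and Q = 1/19 ≈ 0.052632.
Under the Kimura two-parameter model, d = −½ ln(1 − 2P − Q) − ¼ ln(1 − 2Q).
1 − 2P − Q = 0.842104, giving −½ ln(0.842104) = 0.085926.
1 − 2Q = 0.894736, giving −¼ ln(0.894736) = 0.027807.
d = 0.085926 + 0.027807 = 0.113733.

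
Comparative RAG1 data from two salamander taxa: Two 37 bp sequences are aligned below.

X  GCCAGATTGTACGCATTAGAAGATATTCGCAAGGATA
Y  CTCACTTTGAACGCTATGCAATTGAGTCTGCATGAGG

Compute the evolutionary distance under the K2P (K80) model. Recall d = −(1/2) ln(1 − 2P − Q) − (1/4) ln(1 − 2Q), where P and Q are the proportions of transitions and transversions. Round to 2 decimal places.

0.95

Of 37 sites, 3 differences are transitions and 16 are transversions, so P = 3/37 ≈ 0.081081 and Q = 16/37 ≈ 0.432432.
Under the Kimura two-parameter model, d = −½ ln(1 − 2P − Q) − ¼ ln(1 − 2Q).
1 − 2P − Q = 0.405406, giving −½ ln(0.405406) = 0.451433.
1 − 2Q = 0.135136, giving −¼ ln(0.135136) = 0.500368.
d = 0.451433 + 0.500368 = 0.951801.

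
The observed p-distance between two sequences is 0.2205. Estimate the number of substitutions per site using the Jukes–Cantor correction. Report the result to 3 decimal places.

0.261

d = −(3/4) ln(1 − 4p/3) = −0.75 ln(1 − 0.294) = −0.75 ln(0.706)
  = −0.75 × (-0.348140) = 0.261105 substitutions/site.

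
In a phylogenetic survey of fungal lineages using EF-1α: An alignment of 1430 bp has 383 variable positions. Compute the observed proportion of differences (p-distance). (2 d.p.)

0.27

p = 383/1430 = 0.267832… ≈ 0.27 (to 2 d.p.).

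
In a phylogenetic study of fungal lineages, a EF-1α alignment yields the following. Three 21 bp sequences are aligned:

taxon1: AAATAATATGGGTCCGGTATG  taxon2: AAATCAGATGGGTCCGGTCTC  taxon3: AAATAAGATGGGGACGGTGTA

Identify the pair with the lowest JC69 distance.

taxon1 and taxon2

taxon1–taxon2: 4/21 differ, p = 0.190, d = 0.220.
taxon1–taxon3: 5/21 differ, p = 0.238, d = 0.286.
taxon2–taxon3: 5/21 differ, p = 0.238, d = 0.286.
The smallest distance is between taxon1 and taxon2.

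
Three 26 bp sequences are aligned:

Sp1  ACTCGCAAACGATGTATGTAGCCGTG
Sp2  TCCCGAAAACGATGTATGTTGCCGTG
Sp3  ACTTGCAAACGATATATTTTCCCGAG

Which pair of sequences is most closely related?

Sp1–Sp2: 4/26 differ, p = 0.154, d = 0.172.
Sp1–Sp3: 6/26 differ, p = 0.231, d = 0.276.
Sp2–Sp3: 8/26 differ, p = 0.308, d = 0.396.
The smallest distance is between Sp1 and Sp2.

Sp1 and Sp2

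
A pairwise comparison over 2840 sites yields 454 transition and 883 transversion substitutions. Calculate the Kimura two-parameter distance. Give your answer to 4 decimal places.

0.7411

P = 454/2840 ≈ 0.159859 and Q = 883/2840 ≈ 0.310915.
Under the Kimura two-parameter model, d = −½ ln(1 − 2P − Q) − ¼ ln(1 − 2Q).
1 − 2P − Q = 0.369367, giving −½ ln(0.369367) = 0.497982.
1 − 2Q = 0.37817, giving −¼ ln(0.37817) = 0.243103.
d = 0.497982 + 0.243103 = 0.741085.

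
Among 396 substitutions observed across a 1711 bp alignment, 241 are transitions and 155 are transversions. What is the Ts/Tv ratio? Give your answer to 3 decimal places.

1.555

R = 241/155 = 1.554838… ≈ 1.555 (to 3 d.p.).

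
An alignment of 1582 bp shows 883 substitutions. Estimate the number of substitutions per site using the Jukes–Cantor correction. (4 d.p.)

p = 883/1582 ≈ 0.558154.
d = −(3/4) ln(1 − 4p/3) = −0.75 ln(1 − 0.744205) = −0.75 ln(0.255795)
  = −0.75 × (-1.363379) = 1.022534 substitutions/site.

1.0225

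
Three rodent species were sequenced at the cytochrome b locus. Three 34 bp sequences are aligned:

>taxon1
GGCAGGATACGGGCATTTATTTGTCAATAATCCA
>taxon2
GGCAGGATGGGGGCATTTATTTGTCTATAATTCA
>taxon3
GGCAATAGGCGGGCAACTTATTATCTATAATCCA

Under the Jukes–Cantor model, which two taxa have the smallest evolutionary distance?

taxon1–taxon2: 4/34 differ, p = 0.118, d = 0.128.
taxon1–taxon3: 10/34 differ, p = 0.294, d = 0.373.
taxon2–taxon3: 10/34 differ, p = 0.294, d = 0.373.
The smallest distance is between taxon1 and taxon2.

taxon1 and taxon2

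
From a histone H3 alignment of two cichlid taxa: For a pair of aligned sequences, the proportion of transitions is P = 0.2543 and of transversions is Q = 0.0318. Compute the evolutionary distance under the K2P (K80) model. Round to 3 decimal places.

0.405

Under the Kimura two-parameter model, d = −½ ln(1 − 2P − Q) − ¼ ln(1 − 2Q).
1 − 2P − Q = 0.4596, giving −½ ln(0.4596) = 0.388699.
1 − 2Q = 0.9364, giving −¼ ln(0.9364) = 0.016428.
d = 0.388699 + 0.016428 = 0.405127.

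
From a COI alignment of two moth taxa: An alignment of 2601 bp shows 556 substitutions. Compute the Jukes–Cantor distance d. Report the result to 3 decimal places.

p = 556/2601 ≈ 0.213764.
d = −(3/4) ln(1 − 4p/3) = −0.75 ln(1 − 0.285019) = −0.75 ln(0.714981)
  = −0.75 × (-0.335499) = 0.251624 substitutions/site.

0.252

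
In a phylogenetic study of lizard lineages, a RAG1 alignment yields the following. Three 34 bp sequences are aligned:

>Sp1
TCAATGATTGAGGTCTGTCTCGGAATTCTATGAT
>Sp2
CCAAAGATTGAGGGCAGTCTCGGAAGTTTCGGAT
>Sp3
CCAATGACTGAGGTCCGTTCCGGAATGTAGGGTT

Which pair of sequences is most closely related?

Sp1–Sp2: 8/34 differ, p = 0.235, d = 0.282.
Sp1–Sp3: 11/34 differ, p = 0.324, d = 0.423.
Sp2–Sp3: 11/34 differ, p = 0.324, d = 0.423.
The smallest distance is between Sp1 and Sp2.

Sp1 and Sp2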